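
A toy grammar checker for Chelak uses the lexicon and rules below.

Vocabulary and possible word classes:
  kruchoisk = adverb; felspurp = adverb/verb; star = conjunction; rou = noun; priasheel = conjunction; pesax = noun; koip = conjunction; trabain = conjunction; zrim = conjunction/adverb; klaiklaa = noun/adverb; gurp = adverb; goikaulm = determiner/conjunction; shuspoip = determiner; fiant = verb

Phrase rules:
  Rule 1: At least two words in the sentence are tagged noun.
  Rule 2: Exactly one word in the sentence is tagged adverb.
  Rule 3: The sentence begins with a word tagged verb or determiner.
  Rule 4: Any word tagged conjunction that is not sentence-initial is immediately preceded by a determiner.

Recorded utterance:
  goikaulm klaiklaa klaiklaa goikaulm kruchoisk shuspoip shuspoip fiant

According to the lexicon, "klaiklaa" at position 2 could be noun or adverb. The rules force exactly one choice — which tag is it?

Candidates per position — 1:goikaulm {determiner,conjunction}; 2:klaiklaa {noun,adverb}; 3:klaiklaa {noun,adverb}; 4:goikaulm {determiner,conjunction}; 5:kruchoisk {adverb}; 6:shuspoip {determiner}; 7:shuspoip {determiner}; 8:fiant {verb}.
If word 1 were conjunction, no tagging could satisfy rule 3; so word 1 is determiner.
If word 2 were adverb, no tagging could satisfy rule 1; so word 2 is noun.
If word 3 were adverb, no tagging could satisfy rule 1; so word 3 is noun.
If word 4 were conjunction, no tagging could satisfy rule 4; so word 4 is determiner.
The only consistent sequence is: determiner noun noun determiner adverb determiner determiner verb.
Checking: rule 1 holds; rule 2 holds; rule 3 holds; rule 4 holds.

noun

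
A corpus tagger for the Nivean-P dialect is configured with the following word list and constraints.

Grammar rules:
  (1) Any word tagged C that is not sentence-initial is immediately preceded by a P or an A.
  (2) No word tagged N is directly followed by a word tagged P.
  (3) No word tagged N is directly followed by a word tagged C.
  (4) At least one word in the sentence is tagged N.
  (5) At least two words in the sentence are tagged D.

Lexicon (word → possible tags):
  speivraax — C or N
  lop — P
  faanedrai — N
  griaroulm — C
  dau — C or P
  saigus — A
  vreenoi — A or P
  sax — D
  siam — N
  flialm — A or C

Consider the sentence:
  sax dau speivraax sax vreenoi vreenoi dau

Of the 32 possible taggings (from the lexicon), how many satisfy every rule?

Candidates per position — 1:sax {D}; 2:dau {C,P}; 3:speivraax {C,N}; 4:sax {D}; 5:vreenoi {A,P}; 6:vreenoi {A,P}; 7:dau {C,P}.
There are 32 candidate sequences in total.
Checking each against the rules leaves 8 sequences.
Count = 8.

8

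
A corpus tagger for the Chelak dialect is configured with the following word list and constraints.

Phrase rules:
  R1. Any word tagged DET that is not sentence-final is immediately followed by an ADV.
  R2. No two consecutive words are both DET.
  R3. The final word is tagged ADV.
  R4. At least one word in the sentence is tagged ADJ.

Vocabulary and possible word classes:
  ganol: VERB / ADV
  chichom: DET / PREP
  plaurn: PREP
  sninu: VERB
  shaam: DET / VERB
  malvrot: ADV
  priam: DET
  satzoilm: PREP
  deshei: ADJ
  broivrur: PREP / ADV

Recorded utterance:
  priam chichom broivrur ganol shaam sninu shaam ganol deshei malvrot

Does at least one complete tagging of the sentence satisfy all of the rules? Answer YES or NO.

NO

Candidates per position — 1:priam {DET}; 2:chichom {DET,PREP}; 3:broivrur {PREP,ADV}; 4:ganol {VERB,ADV}; 5:shaam {DET,VERB}; 6:sninu {VERB}; 7:shaam {DET,VERB}; 8:ganol {VERB,ADV}; 9:deshei {ADJ}; 10:malvrot {ADV}.
Rule 1 cannot be satisfied by any choice of tags from the lexicon.
So there is no consistent tagging.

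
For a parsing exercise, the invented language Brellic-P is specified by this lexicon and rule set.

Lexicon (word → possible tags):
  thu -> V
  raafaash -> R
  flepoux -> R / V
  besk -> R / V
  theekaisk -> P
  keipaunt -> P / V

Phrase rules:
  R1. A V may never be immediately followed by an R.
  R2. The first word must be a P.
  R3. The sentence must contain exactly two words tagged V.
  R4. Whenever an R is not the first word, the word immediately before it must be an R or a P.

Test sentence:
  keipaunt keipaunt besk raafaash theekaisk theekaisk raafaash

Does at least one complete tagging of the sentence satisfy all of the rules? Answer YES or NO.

NO

Candidates per position — 1:keipaunt {P,V}; 2:keipaunt {P,V}; 3:besk {R,V}; 4:raafaash {R}; 5:theekaisk {P}; 6:theekaisk {P}; 7:raafaash {R}.
Every candidate sequence violates at least one rule; no consistent tagging exists.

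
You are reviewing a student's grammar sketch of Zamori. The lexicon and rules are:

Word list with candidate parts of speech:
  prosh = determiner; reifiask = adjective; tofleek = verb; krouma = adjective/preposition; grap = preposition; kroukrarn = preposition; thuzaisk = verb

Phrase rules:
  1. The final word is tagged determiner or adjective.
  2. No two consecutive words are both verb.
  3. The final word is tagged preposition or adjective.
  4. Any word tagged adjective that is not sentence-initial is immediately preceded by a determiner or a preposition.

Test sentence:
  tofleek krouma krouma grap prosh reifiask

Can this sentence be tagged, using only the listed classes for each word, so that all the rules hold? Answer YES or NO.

Candidates per position — 1:tofleek {verb}; 2:krouma {adjective,preposition}; 3:krouma {adjective,preposition}; 4:grap {preposition}; 5:prosh {determiner}; 6:reifiask {adjective}.
One satisfying assignment: verb preposition adjective preposition determiner adjective.
Rule-by-rule: rule 1 holds; rule 2 holds; rule 3 holds; rule 4 holds.

YES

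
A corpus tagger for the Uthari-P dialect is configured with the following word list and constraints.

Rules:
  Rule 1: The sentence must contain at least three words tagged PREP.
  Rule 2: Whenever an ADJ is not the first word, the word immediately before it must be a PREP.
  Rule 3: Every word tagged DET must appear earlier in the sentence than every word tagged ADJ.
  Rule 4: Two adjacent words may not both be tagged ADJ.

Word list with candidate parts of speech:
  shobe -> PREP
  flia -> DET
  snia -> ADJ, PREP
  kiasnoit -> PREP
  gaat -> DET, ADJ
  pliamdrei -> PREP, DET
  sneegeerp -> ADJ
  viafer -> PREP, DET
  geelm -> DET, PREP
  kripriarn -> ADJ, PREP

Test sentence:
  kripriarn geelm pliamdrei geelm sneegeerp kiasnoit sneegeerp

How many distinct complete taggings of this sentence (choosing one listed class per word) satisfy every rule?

Candidates per position — 1:kripriarn {ADJ,PREP}; 2:geelm {DET,PREP}; 3:pliamdrei {PREP,DET}; 4:geelm {DET,PREP}; 5:sneegeerp {ADJ}; 6:kiasnoit {PREP}; 7:sneegeerp {ADJ}.
There are 16 candidate sequences in total.
The sequences that satisfy every rule: ADJ PREP PREP PREP ADJ PREP ADJ; PREP DET PREP PREP ADJ PREP ADJ; PREP DET DET PREP ADJ PREP ADJ; PREP PREP PREP PREP ADJ PREP ADJ; PREP PREP DET PREP ADJ PREP ADJ.
Count = 5.

5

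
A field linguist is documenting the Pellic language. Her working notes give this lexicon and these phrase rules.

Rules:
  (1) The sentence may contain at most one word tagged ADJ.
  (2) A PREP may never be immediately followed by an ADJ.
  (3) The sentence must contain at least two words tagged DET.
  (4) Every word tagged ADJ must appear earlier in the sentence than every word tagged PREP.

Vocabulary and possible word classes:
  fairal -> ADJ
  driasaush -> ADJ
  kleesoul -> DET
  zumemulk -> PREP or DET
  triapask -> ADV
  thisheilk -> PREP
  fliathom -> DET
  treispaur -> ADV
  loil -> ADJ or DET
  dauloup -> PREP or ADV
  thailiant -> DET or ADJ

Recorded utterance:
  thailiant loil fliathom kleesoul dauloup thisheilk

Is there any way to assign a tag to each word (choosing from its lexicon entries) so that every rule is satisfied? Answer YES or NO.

Candidates per position — 1:thailiant {DET,ADJ}; 2:loil {ADJ,DET}; 3:fliathom {DET}; 4:kleesoul {DET}; 5:dauloup {PREP,ADV}; 6:thisheilk {PREP}.
One satisfying assignment: DET ADJ DET DET ADV PREP.
Check: rule 1 holds; rule 2 holds; rule 3 holds; rule 4 holds.

YES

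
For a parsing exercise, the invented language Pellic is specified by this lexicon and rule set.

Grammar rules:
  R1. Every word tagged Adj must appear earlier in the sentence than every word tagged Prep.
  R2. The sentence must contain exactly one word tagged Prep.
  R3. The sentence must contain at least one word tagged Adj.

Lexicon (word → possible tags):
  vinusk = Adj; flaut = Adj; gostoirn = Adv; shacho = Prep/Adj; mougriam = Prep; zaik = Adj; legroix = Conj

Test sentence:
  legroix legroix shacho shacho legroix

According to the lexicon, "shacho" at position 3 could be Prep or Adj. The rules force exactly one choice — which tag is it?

Candidates per position — 1:legroix {Conj}; 2:legroix {Conj}; 3:shacho {Prep,Adj}; 4:shacho {Prep,Adj}; 5:legroix {Conj}.
Position 3: the remaining choice is settled jointly with positions 4 — only Adj at position 3 is part of a tagging that satisfies every rule.
That leaves exactly one tagging: Conj Conj Adj Prep Conj.
Verifying each rule — rule 1 ✓; rule 2 ✓; rule 3 ✓.

Adj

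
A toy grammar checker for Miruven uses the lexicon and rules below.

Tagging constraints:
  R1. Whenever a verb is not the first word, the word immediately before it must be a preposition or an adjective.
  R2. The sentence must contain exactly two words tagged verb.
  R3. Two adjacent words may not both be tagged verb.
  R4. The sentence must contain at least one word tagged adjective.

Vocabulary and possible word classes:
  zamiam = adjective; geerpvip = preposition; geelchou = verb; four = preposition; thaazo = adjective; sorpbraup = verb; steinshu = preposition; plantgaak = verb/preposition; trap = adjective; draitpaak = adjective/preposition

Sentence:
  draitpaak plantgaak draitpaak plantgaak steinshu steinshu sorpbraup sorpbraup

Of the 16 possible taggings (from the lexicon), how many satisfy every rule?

0

Candidates per position — 1:draitpaak {adjective,preposition}; 2:plantgaak {verb,preposition}; 3:draitpaak {adjective,preposition}; 4:plantgaak {verb,preposition}; 5:steinshu {preposition}; 6:steinshu {preposition}; 7:sorpbraup {verb}; 8:sorpbraup {verb}.
There are 16 candidate sequences in total.
Rule 1 cannot be satisfied by any choice of tags from the lexicon.
So there is no consistent tagging.
Count = 0.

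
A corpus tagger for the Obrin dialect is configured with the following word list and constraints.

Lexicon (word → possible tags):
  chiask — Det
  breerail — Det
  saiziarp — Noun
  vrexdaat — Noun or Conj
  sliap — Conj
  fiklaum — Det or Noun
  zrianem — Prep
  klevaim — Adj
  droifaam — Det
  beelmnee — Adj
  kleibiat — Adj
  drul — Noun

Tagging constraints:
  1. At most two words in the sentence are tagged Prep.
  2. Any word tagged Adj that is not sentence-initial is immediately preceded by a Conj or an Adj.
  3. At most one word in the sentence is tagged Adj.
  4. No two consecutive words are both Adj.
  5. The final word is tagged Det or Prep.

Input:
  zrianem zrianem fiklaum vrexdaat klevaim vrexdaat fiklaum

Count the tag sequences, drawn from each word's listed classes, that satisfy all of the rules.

Candidates per position — 1:zrianem {Prep}; 2:zrianem {Prep}; 3:fiklaum {Det,Noun}; 4:vrexdaat {Noun,Conj}; 5:klevaim {Adj}; 6:vrexdaat {Noun,Conj}; 7:fiklaum {Det,Noun}.
There are 16 candidate sequences in total.
The sequences that satisfy every rule: Prep Prep Det Conj Adj Noun Det; Prep Prep Det Conj Adj Conj Det; Prep Prep Noun Conj Adj Noun Det; Prep Prep Noun Conj Adj Conj Det.
Count = 4.

4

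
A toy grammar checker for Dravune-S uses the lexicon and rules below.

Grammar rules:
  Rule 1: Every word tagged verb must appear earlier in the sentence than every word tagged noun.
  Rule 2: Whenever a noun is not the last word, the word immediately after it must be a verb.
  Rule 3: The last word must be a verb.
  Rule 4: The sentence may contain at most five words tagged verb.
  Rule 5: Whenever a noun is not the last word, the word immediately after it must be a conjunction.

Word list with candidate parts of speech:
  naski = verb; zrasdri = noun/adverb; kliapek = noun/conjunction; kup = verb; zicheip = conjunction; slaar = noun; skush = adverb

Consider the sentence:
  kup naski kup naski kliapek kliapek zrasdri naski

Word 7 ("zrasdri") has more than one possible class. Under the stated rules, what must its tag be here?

Candidates per position — 1:kup {verb}; 2:naski {verb}; 3:kup {verb}; 4:naski {verb}; 5:kliapek {noun,conjunction}; 6:kliapek {noun,conjunction}; 7:zrasdri {noun,adverb}; 8:naski {verb}.
Position 5: tagging it noun would leave rule 1 unsatisfiable, so it must be conjunction.
Position 6: tagging it noun would leave rule 1 unsatisfiable, so it must be conjunction.
Position 7: tagging it noun would leave rule 1 unsatisfiable, so it must be adverb.
So the tagging must be: verb verb verb verb conjunction conjunction adverb verb.
Rule-by-rule: rule 1 satisfied; rule 2 satisfied; rule 3 satisfied; rule 4 satisfied; rule 5 satisfied.

adverb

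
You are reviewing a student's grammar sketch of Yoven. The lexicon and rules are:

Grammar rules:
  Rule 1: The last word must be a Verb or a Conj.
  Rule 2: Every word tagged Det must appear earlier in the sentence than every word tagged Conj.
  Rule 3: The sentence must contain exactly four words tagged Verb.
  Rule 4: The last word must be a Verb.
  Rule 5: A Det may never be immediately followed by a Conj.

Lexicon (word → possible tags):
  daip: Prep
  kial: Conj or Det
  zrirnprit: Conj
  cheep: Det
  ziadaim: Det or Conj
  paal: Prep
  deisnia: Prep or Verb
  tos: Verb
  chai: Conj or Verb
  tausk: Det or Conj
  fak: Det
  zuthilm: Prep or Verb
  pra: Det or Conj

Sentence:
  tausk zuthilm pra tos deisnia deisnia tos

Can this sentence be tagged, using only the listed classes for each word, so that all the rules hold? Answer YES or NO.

Candidates per position — 1:tausk {Det,Conj}; 2:zuthilm {Prep,Verb}; 3:pra {Det,Conj}; 4:tos {Verb}; 5:deisnia {Prep,Verb}; 6:deisnia {Prep,Verb}; 7:tos {Verb}.
One satisfying assignment: Det Prep Det Verb Verb Verb Verb.
Rule-by-rule: rule 1 holds; rule 2 holds; rule 3 holds; rule 4 holds; rule 5 holds.

YES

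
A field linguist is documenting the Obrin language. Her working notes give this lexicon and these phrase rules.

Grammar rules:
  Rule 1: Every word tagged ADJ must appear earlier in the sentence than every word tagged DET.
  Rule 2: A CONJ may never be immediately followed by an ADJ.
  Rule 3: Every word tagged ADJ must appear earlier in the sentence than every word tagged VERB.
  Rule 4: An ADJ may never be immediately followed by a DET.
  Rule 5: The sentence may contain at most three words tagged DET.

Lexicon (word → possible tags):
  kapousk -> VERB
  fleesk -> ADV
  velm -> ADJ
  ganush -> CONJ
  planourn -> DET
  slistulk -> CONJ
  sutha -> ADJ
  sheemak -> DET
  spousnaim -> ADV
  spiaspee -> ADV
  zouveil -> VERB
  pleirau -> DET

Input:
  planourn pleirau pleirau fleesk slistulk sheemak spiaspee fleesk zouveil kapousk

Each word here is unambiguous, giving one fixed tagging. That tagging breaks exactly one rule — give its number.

Fixed tagging: DET DET DET ADV CONJ DET ADV ADV VERB VERB.
Applying the rules: R1 pass, R2 pass, R3 pass, R4 pass, R5 fail.
Only rule 5 fails.

5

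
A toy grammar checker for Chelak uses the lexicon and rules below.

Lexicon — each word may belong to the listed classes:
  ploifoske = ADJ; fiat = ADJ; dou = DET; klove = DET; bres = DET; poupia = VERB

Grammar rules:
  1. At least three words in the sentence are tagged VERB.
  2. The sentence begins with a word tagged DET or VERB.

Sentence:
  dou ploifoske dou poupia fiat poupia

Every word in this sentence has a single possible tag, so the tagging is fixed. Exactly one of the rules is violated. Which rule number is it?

1

Fixed tagging: DET ADJ DET VERB ADJ VERB.
Rule check: R1 ✗, R2 ✓.
Only rule 1 fails.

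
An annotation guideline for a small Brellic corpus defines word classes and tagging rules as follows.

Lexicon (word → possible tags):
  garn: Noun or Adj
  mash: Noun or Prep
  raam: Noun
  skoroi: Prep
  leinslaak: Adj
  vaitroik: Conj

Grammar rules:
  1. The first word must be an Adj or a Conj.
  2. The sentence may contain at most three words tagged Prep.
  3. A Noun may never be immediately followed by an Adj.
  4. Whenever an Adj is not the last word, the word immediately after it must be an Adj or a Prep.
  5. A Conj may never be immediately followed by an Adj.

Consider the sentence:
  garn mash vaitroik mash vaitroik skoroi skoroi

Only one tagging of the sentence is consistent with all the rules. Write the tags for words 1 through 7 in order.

Adj Prep Conj Noun Conj Prep Prep

Candidates per position — 1:garn {Noun,Adj}; 2:mash {Noun,Prep}; 3:vaitroik {Conj}; 4:mash {Noun,Prep}; 5:vaitroik {Conj}; 6:skoroi {Prep}; 7:skoroi {Prep}.
At position 1, choosing Noun makes rule 1 impossible to satisfy; hence Adj.
At position 2, choosing Noun makes rule 4 impossible to satisfy; hence Prep.
At position 4, choosing Prep makes rule 2 impossible to satisfy; hence Noun.
The unique satisfying tagging is: Adj Prep Conj Noun Conj Prep Prep.
Verifying each rule — rule 1 holds; rule 2 holds; rule 3 holds; rule 4 holds; rule 5 holds.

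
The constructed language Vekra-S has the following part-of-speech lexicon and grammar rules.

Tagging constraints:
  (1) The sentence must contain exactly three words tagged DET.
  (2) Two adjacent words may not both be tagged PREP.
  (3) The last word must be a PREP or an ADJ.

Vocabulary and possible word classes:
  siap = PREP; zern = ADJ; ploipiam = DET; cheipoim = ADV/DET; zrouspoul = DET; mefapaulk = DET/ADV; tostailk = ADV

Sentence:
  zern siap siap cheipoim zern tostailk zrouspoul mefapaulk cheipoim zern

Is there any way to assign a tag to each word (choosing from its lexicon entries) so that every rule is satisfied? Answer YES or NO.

Candidates per position — 1:zern {ADJ}; 2:siap {PREP}; 3:siap {PREP}; 4:cheipoim {ADV,DET}; 5:zern {ADJ}; 6:tostailk {ADV}; 7:zrouspoul {DET}; 8:mefapaulk {DET,ADV}; 9:cheipoim {ADV,DET}; 10:zern {ADJ}.
Rule 2 cannot be satisfied by any choice of tags from the lexicon.
So there is no consistent tagging.

NO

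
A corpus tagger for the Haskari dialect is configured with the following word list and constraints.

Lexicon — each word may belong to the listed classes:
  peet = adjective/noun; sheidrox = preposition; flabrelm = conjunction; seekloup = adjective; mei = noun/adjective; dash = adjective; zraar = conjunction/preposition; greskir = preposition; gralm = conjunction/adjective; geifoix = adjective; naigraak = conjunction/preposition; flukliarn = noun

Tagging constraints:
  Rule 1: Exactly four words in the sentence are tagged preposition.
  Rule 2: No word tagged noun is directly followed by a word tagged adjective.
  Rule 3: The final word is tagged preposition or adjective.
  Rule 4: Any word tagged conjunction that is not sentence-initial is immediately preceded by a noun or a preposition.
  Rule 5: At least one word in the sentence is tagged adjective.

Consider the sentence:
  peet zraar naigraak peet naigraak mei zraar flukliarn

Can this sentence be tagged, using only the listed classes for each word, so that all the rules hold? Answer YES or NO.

NO

Candidates per position — 1:peet {adjective,noun}; 2:zraar {conjunction,preposition}; 3:naigraak {conjunction,preposition}; 4:peet {adjective,noun}; 5:naigraak {conjunction,preposition}; 6:mei {noun,adjective}; 7:zraar {conjunction,preposition}; 8:flukliarn {noun}.
Rule 3 cannot be satisfied by any choice of tags from the lexicon.
So there is no consistent tagging.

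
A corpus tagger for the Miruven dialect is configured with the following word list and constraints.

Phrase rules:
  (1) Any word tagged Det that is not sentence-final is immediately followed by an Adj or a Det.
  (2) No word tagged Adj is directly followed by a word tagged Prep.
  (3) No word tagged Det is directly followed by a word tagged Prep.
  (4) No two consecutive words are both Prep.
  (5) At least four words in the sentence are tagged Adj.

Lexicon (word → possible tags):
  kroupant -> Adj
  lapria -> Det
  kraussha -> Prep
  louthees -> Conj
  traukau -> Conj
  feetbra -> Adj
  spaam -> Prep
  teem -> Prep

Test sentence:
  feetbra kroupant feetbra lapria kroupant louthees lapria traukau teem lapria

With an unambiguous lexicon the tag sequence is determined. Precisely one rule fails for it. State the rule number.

Fixed tagging: Adj Adj Adj Det Adj Conj Det Conj Prep Det.
Applying the rules: R1 violated, R2 holds, R3 holds, R4 holds, R5 holds.
Only rule 1 fails.

1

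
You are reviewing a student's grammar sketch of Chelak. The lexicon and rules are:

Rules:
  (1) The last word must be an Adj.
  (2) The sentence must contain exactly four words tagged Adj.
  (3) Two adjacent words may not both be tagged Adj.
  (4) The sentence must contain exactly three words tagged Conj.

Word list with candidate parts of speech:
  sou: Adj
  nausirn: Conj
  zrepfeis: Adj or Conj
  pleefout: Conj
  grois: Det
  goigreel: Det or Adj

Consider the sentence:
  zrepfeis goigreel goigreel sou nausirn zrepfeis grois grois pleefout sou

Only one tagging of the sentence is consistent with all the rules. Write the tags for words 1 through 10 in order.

Conj Adj Det Adj Conj Adj Det Det Conj Adj

Candidates per position — 1:zrepfeis {Adj,Conj}; 2:goigreel {Det,Adj}; 3:goigreel {Det,Adj}; 4:sou {Adj}; 5:nausirn {Conj}; 6:zrepfeis {Adj,Conj}; 7:grois {Det}; 8:grois {Det}; 9:pleefout {Conj}; 10:sou {Adj}.
Position 3: Adj is ruled out by rule 3; that leaves Det.
The remaining ambiguous positions (1, 2, 6) are resolved jointly — only one combination satisfies every rule.
The only consistent sequence is: Conj Adj Det Adj Conj Adj Det Det Conj Adj.
Checking: rule 1 holds; rule 2 holds; rule 3 holds; rule 4 holds.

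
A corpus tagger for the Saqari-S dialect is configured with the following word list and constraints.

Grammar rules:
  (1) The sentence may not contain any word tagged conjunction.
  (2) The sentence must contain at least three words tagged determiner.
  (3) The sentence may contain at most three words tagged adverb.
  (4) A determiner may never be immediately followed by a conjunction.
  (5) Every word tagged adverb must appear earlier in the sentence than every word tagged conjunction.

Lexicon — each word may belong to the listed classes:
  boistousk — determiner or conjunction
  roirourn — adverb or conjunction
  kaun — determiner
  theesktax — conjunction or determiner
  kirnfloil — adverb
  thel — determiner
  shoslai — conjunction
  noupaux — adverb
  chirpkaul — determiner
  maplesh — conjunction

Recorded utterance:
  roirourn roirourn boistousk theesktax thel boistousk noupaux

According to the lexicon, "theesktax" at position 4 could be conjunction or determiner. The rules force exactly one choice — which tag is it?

determiner

Candidates per position — 1:roirourn {adverb,conjunction}; 2:roirourn {adverb,conjunction}; 3:boistousk {determiner,conjunction}; 4:theesktax {conjunction,determiner}; 5:thel {determiner}; 6:boistousk {determiner,conjunction}; 7:noupaux {adverb}.
If word 1 were conjunction, no tagging could satisfy rule 1; so word 1 is adverb.
If word 2 were conjunction, no tagging could satisfy rule 1; so word 2 is adverb.
If word 3 were conjunction, no tagging could satisfy rule 1; so word 3 is determiner.
If word 4 were conjunction, no tagging could satisfy rule 1; so word 4 is determiner.
If word 6 were conjunction, no tagging could satisfy rule 1; so word 6 is determiner.
So the tagging must be: adverb adverb determiner determiner determiner determiner adverb.
Verifying each rule — rule 1 ok; rule 2 ok; rule 3 ok; rule 4 ok; rule 5 ok.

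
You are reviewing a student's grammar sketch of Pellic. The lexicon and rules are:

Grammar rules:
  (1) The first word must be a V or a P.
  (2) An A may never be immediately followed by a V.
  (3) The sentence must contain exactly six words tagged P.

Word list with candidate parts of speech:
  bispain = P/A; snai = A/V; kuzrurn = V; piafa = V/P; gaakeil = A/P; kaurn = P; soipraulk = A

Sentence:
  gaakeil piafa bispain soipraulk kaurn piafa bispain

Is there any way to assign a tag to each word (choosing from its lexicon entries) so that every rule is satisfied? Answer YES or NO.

YES

Candidates per position — 1:gaakeil {A,P}; 2:piafa {V,P}; 3:bispain {P,A}; 4:soipraulk {A}; 5:kaurn {P}; 6:piafa {V,P}; 7:bispain {P,A}.
One satisfying assignment: P P P A P P P.
Verifying each rule — rule 1 satisfied; rule 2 satisfied; rule 3 satisfied.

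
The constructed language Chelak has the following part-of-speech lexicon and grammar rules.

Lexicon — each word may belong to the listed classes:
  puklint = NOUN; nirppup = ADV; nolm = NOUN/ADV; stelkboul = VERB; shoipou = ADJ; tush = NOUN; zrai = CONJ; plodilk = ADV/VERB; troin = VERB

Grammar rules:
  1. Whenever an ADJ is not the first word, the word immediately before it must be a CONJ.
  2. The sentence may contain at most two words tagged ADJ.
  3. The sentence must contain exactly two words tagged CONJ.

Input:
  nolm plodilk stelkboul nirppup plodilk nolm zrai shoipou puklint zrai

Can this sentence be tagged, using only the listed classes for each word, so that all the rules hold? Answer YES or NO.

Candidates per position — 1:nolm {NOUN,ADV}; 2:plodilk {ADV,VERB}; 3:stelkboul {VERB}; 4:nirppup {ADV}; 5:plodilk {ADV,VERB}; 6:nolm {NOUN,ADV}; 7:zrai {CONJ}; 8:shoipou {ADJ}; 9:puklint {NOUN}; 10:zrai {CONJ}.
One satisfying assignment: ADV ADV VERB ADV ADV ADV CONJ ADJ NOUN CONJ.
Check: rule 1 ✓; rule 2 ✓; rule 3 ✓.

YES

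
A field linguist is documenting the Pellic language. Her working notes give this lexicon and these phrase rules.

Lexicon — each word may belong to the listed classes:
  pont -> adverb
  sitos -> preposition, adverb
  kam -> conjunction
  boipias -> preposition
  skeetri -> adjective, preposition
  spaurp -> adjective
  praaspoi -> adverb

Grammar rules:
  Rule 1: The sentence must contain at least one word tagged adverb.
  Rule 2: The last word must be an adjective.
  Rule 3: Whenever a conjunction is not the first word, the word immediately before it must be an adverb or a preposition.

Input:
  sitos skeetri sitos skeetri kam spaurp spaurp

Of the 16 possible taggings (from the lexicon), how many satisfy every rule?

Candidates per position — 1:sitos {preposition,adverb}; 2:skeetri {adjective,preposition}; 3:sitos {preposition,adverb}; 4:skeetri {adjective,preposition}; 5:kam {conjunction}; 6:spaurp {adjective}; 7:spaurp {adjective}.
There are 16 candidate sequences in total.
Checking each against the rules leaves 6 sequences.
Count = 6.

6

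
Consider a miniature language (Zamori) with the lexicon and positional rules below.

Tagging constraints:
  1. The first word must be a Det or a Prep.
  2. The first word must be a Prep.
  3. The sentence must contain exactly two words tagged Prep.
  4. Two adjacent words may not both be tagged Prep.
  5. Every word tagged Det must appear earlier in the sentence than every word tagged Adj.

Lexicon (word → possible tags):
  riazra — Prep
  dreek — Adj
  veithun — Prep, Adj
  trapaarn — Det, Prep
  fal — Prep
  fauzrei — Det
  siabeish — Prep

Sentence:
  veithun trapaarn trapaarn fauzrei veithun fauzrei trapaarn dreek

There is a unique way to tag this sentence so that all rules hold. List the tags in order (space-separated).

Candidates per position — 1:veithun {Prep,Adj}; 2:trapaarn {Det,Prep}; 3:trapaarn {Det,Prep}; 4:fauzrei {Det}; 5:veithun {Prep,Adj}; 6:fauzrei {Det}; 7:trapaarn {Det,Prep}; 8:dreek {Adj}.
At position 1, choosing Adj makes rule 1 impossible to satisfy; hence Prep.
At position 2, choosing Prep makes rule 4 impossible to satisfy; hence Det.
At position 5, choosing Adj makes rule 5 impossible to satisfy; hence Prep.
At position 7, choosing Prep makes rule 3 impossible to satisfy; hence Det.
At position 3, choosing Prep makes rule 3 impossible to satisfy; hence Det.
The only consistent sequence is: Prep Det Det Det Prep Det Det Adj.
Verifying each rule — rule 1 ✓; rule 2 ✓; rule 3 ✓; rule 4 ✓; rule 5 ✓.

Prep Det Det Det Prep Det Det Adj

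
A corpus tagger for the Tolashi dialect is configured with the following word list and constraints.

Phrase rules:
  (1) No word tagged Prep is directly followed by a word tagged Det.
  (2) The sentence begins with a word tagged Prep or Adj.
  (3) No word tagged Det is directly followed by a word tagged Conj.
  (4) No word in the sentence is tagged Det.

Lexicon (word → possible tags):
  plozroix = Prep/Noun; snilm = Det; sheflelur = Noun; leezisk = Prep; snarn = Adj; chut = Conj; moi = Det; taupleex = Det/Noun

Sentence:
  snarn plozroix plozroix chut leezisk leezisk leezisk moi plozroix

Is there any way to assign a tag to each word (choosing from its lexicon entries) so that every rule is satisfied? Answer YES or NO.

NO

Candidates per position — 1:snarn {Adj}; 2:plozroix {Prep,Noun}; 3:plozroix {Prep,Noun}; 4:chut {Conj}; 5:leezisk {Prep}; 6:leezisk {Prep}; 7:leezisk {Prep}; 8:moi {Det}; 9:plozroix {Prep,Noun}.
Rule 1 cannot be satisfied by any choice of tags from the lexicon.
So there is no consistent tagging.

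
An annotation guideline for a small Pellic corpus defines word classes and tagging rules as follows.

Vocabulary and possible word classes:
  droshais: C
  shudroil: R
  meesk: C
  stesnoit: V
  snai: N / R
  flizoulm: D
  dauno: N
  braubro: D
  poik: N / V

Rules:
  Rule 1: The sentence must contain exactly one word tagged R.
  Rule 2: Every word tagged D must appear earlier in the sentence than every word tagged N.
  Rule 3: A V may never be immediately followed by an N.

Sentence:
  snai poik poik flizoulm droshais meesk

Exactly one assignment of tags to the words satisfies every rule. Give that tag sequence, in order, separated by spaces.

R V V D C C

Candidates per position — 1:snai {N,R}; 2:poik {N,V}; 3:poik {N,V}; 4:flizoulm {D}; 5:droshais {C}; 6:meesk {C}.
Position 1: N is ruled out by rule 1; that leaves R.
Position 2: N is ruled out by rule 2; that leaves V.
Position 3: N is ruled out by rule 2; that leaves V.
The only consistent sequence is: R V V D C C.
Rule-by-rule: rule 1 ✓; rule 2 ✓; rule 3 ✓.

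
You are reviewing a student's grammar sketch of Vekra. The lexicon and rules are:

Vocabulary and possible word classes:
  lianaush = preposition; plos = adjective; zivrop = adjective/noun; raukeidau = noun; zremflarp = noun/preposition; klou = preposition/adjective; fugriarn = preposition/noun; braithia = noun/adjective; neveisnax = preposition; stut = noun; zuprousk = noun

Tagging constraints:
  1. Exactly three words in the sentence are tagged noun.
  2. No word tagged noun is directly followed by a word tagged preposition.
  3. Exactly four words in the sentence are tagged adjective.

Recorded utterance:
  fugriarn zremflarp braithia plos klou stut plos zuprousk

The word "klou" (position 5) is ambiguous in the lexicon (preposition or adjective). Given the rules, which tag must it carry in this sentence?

Candidates per position — 1:fugriarn {preposition,noun}; 2:zremflarp {noun,preposition}; 3:braithia {noun,adjective}; 4:plos {adjective}; 5:klou {preposition,adjective}; 6:stut {noun}; 7:plos {adjective}; 8:zuprousk {noun}.
At position 3, choosing noun makes rule 3 impossible to satisfy; hence adjective.
At position 5, choosing preposition makes rule 3 impossible to satisfy; hence adjective.
The remaining ambiguous positions (1, 2) are resolved jointly — only one combination satisfies every rule.
The only consistent sequence is: preposition noun adjective adjective adjective noun adjective noun.
Check: rule 1 ok; rule 2 ok; rule 3 ok.

adjective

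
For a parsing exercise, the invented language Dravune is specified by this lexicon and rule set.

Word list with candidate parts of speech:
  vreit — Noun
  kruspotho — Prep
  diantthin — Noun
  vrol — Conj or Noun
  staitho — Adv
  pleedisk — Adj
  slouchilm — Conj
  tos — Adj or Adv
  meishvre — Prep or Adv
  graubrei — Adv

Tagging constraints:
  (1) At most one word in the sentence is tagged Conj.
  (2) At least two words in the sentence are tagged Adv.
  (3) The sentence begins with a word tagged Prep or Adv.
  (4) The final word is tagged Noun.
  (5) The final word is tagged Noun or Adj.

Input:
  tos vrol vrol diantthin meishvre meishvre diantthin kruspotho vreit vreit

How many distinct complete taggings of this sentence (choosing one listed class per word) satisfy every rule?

Candidates per position — 1:tos {Adj,Adv}; 2:vrol {Conj,Noun}; 3:vrol {Conj,Noun}; 4:diantthin {Noun}; 5:meishvre {Prep,Adv}; 6:meishvre {Prep,Adv}; 7:diantthin {Noun}; 8:kruspotho {Prep}; 9:vreit {Noun}; 10:vreit {Noun}.
There are 32 candidate sequences in total.
Checking each against the rules leaves 9 sequences.
Count = 9.

9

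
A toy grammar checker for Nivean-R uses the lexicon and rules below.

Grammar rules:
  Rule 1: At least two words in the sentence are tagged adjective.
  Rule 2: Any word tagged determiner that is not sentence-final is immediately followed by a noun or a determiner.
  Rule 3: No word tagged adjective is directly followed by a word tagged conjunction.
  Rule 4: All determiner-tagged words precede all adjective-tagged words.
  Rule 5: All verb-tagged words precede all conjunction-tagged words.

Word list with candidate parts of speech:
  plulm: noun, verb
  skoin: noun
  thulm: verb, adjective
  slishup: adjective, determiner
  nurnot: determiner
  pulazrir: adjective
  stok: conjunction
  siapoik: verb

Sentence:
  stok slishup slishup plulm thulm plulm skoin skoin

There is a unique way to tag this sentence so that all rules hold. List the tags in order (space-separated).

Candidates per position — 1:stok {conjunction}; 2:slishup {adjective,determiner}; 3:slishup {adjective,determiner}; 4:plulm {noun,verb}; 5:thulm {verb,adjective}; 6:plulm {noun,verb}; 7:skoin {noun}; 8:skoin {noun}.
At position 4, choosing verb makes rule 5 impossible to satisfy; hence noun.
At position 5, choosing verb makes rule 5 impossible to satisfy; hence adjective.
At position 6, choosing verb makes rule 5 impossible to satisfy; hence noun.
The remaining ambiguous positions (2, 3) are resolved jointly — only one combination satisfies every rule.
So the tagging must be: conjunction adjective adjective noun adjective noun noun noun.
Rule-by-rule: rule 1 satisfied; rule 2 satisfied; rule 3 satisfied; rule 4 satisfied; rule 5 satisfied.

conjunction adjective adjective noun adjective noun noun noun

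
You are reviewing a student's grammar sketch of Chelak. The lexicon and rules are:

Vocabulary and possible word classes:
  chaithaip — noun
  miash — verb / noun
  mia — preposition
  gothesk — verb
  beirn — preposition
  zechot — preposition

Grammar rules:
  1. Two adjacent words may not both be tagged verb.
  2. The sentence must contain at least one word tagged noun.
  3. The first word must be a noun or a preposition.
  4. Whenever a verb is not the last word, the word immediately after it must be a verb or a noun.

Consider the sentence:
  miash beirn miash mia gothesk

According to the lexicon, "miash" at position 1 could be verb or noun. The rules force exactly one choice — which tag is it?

noun

Candidates per position — 1:miash {verb,noun}; 2:beirn {preposition}; 3:miash {verb,noun}; 4:mia {preposition}; 5:gothesk {verb}.
Position 1: tagging it verb would leave rule 3 unsatisfiable, so it must be noun.
Position 3: tagging it verb would leave rule 4 unsatisfiable, so it must be noun.
So the tagging must be: noun preposition noun preposition verb.
Checking: rule 1 satisfied; rule 2 satisfied; rule 3 satisfied; rule 4 satisfied.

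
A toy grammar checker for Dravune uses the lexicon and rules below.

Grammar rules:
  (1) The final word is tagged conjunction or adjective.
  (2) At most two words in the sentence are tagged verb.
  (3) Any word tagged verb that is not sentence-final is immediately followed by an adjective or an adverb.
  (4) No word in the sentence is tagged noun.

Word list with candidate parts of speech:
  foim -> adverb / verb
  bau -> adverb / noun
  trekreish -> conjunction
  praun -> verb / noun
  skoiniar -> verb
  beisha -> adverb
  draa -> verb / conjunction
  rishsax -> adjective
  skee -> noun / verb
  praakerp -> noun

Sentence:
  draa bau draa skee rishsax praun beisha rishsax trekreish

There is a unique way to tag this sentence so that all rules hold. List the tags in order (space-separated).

Candidates per position — 1:draa {verb,conjunction}; 2:bau {adverb,noun}; 3:draa {verb,conjunction}; 4:skee {noun,verb}; 5:rishsax {adjective}; 6:praun {verb,noun}; 7:beisha {adverb}; 8:rishsax {adjective}; 9:trekreish {conjunction}.
Position 2: noun is ruled out by rule 4; that leaves adverb.
Position 3: verb is ruled out by rule 3; that leaves conjunction.
Position 4: noun is ruled out by rule 4; that leaves verb.
Position 6: noun is ruled out by rule 4; that leaves verb.
Position 1: verb is ruled out by rule 2; that leaves conjunction.
That leaves exactly one tagging: conjunction adverb conjunction verb adjective verb adverb adjective conjunction.
Check: rule 1 ok; rule 2 ok; rule 3 ok; rule 4 ok.

conjunction adverb conjunction verb adjective verb adverb adjective conjunction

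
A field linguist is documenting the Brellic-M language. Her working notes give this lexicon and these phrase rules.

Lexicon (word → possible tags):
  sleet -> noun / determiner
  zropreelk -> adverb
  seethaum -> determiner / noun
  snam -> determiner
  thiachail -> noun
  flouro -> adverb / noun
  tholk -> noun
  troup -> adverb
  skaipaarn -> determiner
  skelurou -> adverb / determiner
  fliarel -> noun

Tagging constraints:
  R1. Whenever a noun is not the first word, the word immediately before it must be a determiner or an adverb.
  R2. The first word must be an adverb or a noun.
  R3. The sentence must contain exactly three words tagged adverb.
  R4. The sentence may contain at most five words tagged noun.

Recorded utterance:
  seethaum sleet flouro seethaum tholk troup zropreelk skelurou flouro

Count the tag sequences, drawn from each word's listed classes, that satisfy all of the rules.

Candidates per position — 1:seethaum {determiner,noun}; 2:sleet {noun,determiner}; 3:flouro {adverb,noun}; 4:seethaum {determiner,noun}; 5:tholk {noun}; 6:troup {adverb}; 7:zropreelk {adverb}; 8:skelurou {adverb,determiner}; 9:flouro {adverb,noun}.
There are 64 candidate sequences in total.
The sequences that satisfy every rule: noun determiner adverb determiner noun adverb adverb determiner noun; noun determiner noun determiner noun adverb adverb adverb noun; noun determiner noun determiner noun adverb adverb determiner adverb.
Count = 3.

3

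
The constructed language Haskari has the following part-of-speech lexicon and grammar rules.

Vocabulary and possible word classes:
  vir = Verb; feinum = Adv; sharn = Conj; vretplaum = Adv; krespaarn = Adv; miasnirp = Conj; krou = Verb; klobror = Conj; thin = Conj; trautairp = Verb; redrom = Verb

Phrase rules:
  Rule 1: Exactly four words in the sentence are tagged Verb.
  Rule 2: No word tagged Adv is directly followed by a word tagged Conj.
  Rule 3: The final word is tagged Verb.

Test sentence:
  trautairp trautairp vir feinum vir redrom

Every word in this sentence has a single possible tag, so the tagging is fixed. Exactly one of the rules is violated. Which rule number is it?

Fixed tagging: Verb Verb Verb Adv Verb Verb.
Checking each rule: R1 violated, R2 holds, R3 holds.
Only rule 1 fails.

1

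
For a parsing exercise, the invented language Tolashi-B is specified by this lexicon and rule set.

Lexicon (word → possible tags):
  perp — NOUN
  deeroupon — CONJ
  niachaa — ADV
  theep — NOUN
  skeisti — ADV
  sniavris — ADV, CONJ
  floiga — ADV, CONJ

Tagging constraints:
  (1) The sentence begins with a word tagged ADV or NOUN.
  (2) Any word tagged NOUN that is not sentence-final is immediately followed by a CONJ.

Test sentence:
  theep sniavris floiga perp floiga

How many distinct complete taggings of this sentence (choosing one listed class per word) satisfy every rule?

Candidates per position — 1:theep {NOUN}; 2:sniavris {ADV,CONJ}; 3:floiga {ADV,CONJ}; 4:perp {NOUN}; 5:floiga {ADV,CONJ}.
There are 8 candidate sequences in total.
The sequences that satisfy every rule: NOUN CONJ ADV NOUN CONJ; NOUN CONJ CONJ NOUN CONJ.
Count = 2.

2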